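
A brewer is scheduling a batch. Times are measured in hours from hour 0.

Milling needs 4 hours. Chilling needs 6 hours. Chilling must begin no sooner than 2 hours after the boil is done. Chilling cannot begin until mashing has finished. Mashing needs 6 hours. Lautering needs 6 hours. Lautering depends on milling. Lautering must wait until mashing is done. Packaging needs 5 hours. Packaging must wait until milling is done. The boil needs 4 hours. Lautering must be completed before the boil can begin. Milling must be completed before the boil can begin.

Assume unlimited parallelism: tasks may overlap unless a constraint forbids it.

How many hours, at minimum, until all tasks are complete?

24

Mashing has no prerequisites, so it starts at hour 0 and finishes at hour 6.
Milling has no prerequisites, so it starts at hour 0 and finishes at hour 4.
Packaging cannot begin until milling (finishes hour 4). It runs from hour 4 to 4 + 5 = hour 9.
Lautering cannot start until milling (finishes hour 4); mashing (finishes hour 6). The controlling bound is hour 6, so lautering finishes at 6 + 6 = hour 12.
The boil has to wait for lautering (finishes hour 12); milling (finishes hour 4). The latest of these is hour 12, so the boil runs hour 12 to 12 + 4 = hour 16.
For chilling: the boil (finishes hour 16, plus 2-hour gap → hour 18); mashing (finishes hour 6). Taking the maximum gives a start of hour 18, and it finishes at 18 + 6 = hour 24.
All tasks are finished once the last one completes. Finish times: Milling at 4, Mashing at 6, Lautering at 12, The boil at 16, Chilling at 24, Packaging at 9. The latest is hour 24.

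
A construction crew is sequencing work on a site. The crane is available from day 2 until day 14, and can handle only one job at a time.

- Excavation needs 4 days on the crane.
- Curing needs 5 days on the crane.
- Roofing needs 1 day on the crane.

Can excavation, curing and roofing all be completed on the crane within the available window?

Yes

The crane window is 14 − 2 = 12 days.
Running back to back, the jobs need 4 + 5 + 1 = 10 days on the crane.
Since 10 ≤ 12, they fit within the window.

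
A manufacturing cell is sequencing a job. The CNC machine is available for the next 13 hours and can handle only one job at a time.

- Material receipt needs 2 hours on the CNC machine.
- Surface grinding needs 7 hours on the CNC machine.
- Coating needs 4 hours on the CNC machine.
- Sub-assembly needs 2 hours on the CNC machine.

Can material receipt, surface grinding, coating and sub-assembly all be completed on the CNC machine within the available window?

No

Running back to back, the jobs need 2 + 7 + 4 + 2 = 15 hours on the CNC machine.
Since 15 > 13, they cannot all fit.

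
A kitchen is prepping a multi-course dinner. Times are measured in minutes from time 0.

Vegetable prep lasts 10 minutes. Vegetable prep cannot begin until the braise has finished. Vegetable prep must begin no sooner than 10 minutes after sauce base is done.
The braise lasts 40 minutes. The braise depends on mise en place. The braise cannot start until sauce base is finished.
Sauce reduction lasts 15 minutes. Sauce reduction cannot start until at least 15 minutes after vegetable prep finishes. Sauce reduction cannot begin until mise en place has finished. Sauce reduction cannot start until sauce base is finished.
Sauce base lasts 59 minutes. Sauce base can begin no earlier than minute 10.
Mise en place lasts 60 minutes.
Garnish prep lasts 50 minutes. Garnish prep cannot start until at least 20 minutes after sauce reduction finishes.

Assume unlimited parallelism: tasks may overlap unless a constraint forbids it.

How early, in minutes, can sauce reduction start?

After its own release at minute 10, sauce base can start at minute 10 and finishes at minute 69.
Mise en place has no prerequisites, so it starts at minute 0 and finishes at minute 60.
The braise needs all of mise en place (finishes minute 60); sauce base (finishes minute 69). That puts its earliest start at minute 69; it finishes at 69 + 40 = minute 109.
Vegetable prep needs all of the braise (finishes minute 109); sauce base (finishes minute 69, plus 10-minute gap → minute 79). That puts its earliest start at minute 109; it finishes at 109 + 10 = minute 119.
Sauce reduction waits on vegetable prep (finishes minute 119, plus 15-minute gap → minute 134); mise en place (finishes minute 60); sauce base (finishes minute 69). The latest of these is minute 134, which is the earliest sauce reduction can start.

134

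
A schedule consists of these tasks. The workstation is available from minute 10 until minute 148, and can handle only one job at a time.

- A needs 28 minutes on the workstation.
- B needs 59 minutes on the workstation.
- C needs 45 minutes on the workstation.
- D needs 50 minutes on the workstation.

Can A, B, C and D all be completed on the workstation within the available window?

No

The workstation window is 148 − 10 = 138 minutes.
Running back to back, the jobs need 28 + 59 + 45 + 50 = 182 minutes on the workstation.
Since 182 > 138, they cannot all fit.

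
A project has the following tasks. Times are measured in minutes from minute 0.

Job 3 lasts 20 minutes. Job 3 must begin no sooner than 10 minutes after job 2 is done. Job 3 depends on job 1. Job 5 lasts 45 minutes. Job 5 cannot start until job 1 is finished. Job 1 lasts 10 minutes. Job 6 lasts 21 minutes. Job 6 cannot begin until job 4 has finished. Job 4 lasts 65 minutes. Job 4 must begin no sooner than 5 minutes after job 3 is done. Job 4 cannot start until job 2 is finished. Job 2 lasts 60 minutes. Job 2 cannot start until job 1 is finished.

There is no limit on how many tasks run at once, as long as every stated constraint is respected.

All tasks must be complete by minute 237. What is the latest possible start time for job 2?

To finish by minute 237, job 6 (duration 21) must start no later than minute 216.
Since job 6 (must start by minute 216) depends on it, job 4 must finish by minute 216. Backing off its 65-minute duration gives a latest start of minute 151.
Job 3 feeds into job 4 (must start by minute 151, minus 5-minute gap → minute 146); so job 3 must finish by minute 146 and therefore start by minute 126.
Job 2 has several dependents: job 3 (must start by minute 126, minus 10-minute gap → minute 116); job 4 (must start by minute 151). The earliest of those limits is minute 116, so job 2 must start by 116 − 60 = minute 56.

56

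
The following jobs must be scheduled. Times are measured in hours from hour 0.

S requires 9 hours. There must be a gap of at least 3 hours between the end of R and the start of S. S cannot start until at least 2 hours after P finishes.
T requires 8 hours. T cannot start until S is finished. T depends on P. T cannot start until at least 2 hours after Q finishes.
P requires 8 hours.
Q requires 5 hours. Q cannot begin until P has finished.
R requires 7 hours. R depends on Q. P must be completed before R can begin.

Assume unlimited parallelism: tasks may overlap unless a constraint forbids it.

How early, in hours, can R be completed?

20

Nothing blocks P, so it runs from hour 0 to hour 8.
After P (finishes hour 8), Q can start at hour 8 and finishes at hour 13.
For R: Q (finishes hour 13); P (finishes hour 8). Taking the maximum gives a start of hour 13, and it finishes at 13 + 7 = hour 20.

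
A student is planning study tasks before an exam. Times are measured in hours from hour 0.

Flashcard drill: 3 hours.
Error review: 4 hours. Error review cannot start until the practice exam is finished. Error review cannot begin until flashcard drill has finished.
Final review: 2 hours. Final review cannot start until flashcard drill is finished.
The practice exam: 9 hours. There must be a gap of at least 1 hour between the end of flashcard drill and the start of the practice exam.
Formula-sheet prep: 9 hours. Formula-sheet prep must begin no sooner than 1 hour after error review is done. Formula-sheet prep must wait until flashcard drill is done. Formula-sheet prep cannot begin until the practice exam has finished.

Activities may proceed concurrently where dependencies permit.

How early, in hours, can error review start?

Flashcard drill can start immediately at hour 0; it finishes at hour 3.
The practice exam cannot begin until flashcard drill (finishes hour 3, plus 1-hour gap → hour 4). It runs from hour 4 to 4 + 9 = hour 13.
Error review waits on the practice exam (finishes hour 13); flashcard drill (finishes hour 3). The latest of these is hour 13, which is the earliest error review can start.

13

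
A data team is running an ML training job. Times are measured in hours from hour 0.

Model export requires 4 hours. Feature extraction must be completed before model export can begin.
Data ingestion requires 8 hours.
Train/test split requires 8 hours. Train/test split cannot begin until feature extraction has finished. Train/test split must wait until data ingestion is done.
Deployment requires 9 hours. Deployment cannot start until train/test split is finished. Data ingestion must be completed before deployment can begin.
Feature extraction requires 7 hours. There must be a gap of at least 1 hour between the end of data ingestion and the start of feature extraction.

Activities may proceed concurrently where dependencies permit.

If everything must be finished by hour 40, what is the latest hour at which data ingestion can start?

Nothing follows deployment; the deadline of hour 40 is its only limit. It must start by 40 − 9 = hour 31.
Since deployment (must start by hour 31) depends on it, train/test split must finish by hour 31. Backing off its 8-hour duration gives a latest start of hour 23.
Model export has no dependents, so it just needs to finish by hour 40. Starting by 40 − 4 = hour 36 achieves that.
Feature extraction must finish in time for train/test split (must start by hour 23); model export (must start by hour 36). The tightest is hour 23, so feature extraction must start by 23 − 7 = hour 16.
For data ingestion: feature extraction (must start by hour 16, minus 1-hour gap → hour 15); train/test split (must start by hour 23); deployment (must start by hour 31). The most restrictive is hour 15; with an 8-hour duration, data ingestion must start by hour 7.

7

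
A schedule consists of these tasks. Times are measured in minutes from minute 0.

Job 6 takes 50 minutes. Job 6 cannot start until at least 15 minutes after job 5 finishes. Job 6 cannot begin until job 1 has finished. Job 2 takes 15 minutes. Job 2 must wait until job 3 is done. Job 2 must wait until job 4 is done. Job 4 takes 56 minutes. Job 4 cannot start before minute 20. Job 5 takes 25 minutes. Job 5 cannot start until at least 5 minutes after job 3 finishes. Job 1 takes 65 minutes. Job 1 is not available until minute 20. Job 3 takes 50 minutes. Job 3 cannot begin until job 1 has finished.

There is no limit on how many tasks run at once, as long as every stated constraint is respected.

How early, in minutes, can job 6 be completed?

After its own release at minute 20, job 1 can start at minute 20 and finishes at minute 85.
Job 3 waits on job 1 (finishes minute 85), so it starts at minute 85 and finishes at 85 + 50 = minute 135.
After job 3 (finishes minute 135, plus 5-minute gap → minute 140), job 5 can start at minute 140 and finishes at minute 165.
Job 6 cannot start until job 5 (finishes minute 165, plus 15-minute gap → minute 180); job 1 (finishes minute 85). The controlling bound is minute 180, so job 6 finishes at 180 + 50 = minute 230.

230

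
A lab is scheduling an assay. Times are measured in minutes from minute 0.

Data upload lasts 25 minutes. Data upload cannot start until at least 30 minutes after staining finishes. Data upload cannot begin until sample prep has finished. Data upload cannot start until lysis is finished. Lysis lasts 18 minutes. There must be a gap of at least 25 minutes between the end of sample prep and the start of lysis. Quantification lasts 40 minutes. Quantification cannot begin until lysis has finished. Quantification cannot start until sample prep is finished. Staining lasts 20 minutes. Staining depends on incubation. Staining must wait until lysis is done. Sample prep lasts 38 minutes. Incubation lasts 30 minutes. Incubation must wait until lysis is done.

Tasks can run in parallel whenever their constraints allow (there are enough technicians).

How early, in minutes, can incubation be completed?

Nothing blocks sample prep, so it runs from minute 0 to minute 38.
After sample prep (finishes minute 38, plus 25-minute gap → minute 63), lysis can start at minute 63 and finishes at minute 81.
Incubation waits on lysis (finishes minute 81), so it starts at minute 81 and finishes at 81 + 30 = minute 111.

111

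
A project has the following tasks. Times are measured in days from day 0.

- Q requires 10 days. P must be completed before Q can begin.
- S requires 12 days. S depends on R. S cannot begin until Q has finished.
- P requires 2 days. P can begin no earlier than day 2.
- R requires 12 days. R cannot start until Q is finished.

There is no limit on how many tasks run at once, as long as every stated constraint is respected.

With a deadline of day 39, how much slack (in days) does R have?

1

P waits on its own release at day 2, so it starts at day 2 and finishes at 2 + 2 = day 4.
Q waits on P (finishes day 4), so it starts at day 4 and finishes at 4 + 10 = day 14.
R cannot begin until Q (finishes day 14). It runs from day 14 to 14 + 12 = day 26.

Working backward from the deadline:
S has no dependents, so it just needs to finish by day 39. Starting by 39 − 12 = day 27 achieves that.
R has to be done before S (must start by day 27). That means finishing by day 27, i.e. starting by 27 − 12 = day 15.
So R can start as early as day 14 and as late as day 15, giving 15 − 14 = 1 day of slack.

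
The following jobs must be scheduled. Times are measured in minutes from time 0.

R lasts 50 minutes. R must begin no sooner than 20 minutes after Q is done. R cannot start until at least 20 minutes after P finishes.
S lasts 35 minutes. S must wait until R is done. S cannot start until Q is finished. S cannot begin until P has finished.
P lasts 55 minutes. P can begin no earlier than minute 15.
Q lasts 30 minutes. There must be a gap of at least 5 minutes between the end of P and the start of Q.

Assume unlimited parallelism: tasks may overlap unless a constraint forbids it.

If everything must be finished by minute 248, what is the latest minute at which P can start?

53

S has no dependents, so it just needs to finish by minute 248. Starting by 248 − 35 = minute 213 achieves that.
R must finish before S (must start by minute 213). With a 50-minute duration, R must start by 213 − 50 = minute 163.
Q has several dependents: R (must start by minute 163, minus 20-minute gap → minute 143); S (must start by minute 213). The earliest of those limits is minute 143, so Q must start by 143 − 30 = minute 113.
P has several dependents: Q (must start by minute 113, minus 5-minute gap → minute 108); R (must start by minute 163, minus 20-minute gap → minute 143); S (must start by minute 213). The earliest of those limits is minute 108, so P must start by 108 − 55 = minute 53.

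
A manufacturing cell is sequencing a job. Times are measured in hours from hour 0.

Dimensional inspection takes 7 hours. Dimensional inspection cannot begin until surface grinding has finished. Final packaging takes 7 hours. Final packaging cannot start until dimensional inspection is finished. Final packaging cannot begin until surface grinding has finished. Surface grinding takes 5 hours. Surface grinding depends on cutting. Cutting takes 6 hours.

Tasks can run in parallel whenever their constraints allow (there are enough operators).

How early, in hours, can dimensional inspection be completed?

18

Cutting has no prerequisites, so it starts at hour 0 and finishes at hour 6.
After cutting (finishes hour 6), surface grinding can start at hour 6 and finishes at hour 11.
After surface grinding (finishes hour 11), dimensional inspection can start at hour 11 and finishes at hour 18.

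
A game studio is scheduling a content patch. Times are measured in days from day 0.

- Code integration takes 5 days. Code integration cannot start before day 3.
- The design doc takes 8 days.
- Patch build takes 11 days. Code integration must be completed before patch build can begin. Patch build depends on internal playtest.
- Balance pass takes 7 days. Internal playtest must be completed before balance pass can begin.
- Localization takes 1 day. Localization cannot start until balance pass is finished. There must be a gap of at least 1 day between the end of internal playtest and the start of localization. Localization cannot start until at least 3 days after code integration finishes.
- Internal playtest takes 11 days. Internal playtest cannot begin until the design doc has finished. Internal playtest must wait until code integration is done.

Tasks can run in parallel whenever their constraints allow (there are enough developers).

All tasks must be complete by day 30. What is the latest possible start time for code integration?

3

Localization must finish by day 30; it takes 1 day, so it must start by 30 − 1 = day 29.
Since localization (must start by day 29) depends on it, balance pass must finish by day 29. Backing off its 7-day duration gives a latest start of day 22.
To finish by day 30, patch build (duration 11) must start no later than day 19.
Internal playtest must finish in time for balance pass (must start by day 22); localization (must start by day 29, minus 1-day gap → day 28); patch build (must start by day 19). The tightest is day 19, so internal playtest must start by 19 − 11 = day 8.
Code integration feeds internal playtest (must start by day 8); localization (must start by day 29, minus 3-day gap → day 26); patch build (must start by day 19). Taking the minimum, code integration must finish by day 8 and start by 8 − 5 = day 3.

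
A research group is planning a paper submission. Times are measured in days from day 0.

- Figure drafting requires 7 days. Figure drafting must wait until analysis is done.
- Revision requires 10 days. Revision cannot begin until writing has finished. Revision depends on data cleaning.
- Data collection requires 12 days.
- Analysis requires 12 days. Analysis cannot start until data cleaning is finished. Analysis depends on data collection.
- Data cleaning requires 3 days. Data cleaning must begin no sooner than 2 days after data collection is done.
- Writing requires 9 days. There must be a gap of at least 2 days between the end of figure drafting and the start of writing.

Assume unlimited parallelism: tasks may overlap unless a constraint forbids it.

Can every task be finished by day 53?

Nothing blocks data collection, so it runs from day 0 to day 12.
Data cleaning cannot begin until data collection (finishes day 12, plus 2-day gap → day 14). It runs from day 14 to 14 + 3 = day 17.
Analysis has to wait for data cleaning (finishes day 17); data collection (finishes day 12). The latest of these is day 17, so analysis runs day 17 to 17 + 12 = day 29.
Figure drafting cannot begin until analysis (finishes day 29). It runs from day 29 to 29 + 7 = day 36.
Writing waits on figure drafting (finishes day 36, plus 2-day gap → day 38), so it starts at day 38 and finishes at 38 + 9 = day 47.
Revision needs all of writing (finishes day 47); data cleaning (finishes day 17). That puts its earliest start at day 47; it finishes at 47 + 10 = day 57.
The earliest everything can be done is day 57, which is after the deadline of 53, so it is not possible.

No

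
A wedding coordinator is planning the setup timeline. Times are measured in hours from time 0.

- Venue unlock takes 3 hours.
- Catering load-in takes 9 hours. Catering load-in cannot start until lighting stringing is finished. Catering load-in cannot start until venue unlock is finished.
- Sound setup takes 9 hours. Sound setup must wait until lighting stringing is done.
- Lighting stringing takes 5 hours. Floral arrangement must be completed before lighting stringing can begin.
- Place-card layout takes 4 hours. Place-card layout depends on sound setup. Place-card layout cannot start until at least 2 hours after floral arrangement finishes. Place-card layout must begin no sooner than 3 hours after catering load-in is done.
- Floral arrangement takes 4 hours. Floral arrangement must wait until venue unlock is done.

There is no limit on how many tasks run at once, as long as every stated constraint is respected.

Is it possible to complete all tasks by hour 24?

No

Venue unlock has no prerequisites, so it starts at hour 0 and finishes at hour 3.
Floral arrangement cannot begin until venue unlock (finishes hour 3). It runs from hour 3 to 3 + 4 = hour 7.
After floral arrangement (finishes hour 7), lighting stringing can start at hour 7 and finishes at hour 12.
For catering load-in: lighting stringing (finishes hour 12); venue unlock (finishes hour 3). Taking the maximum gives a start of hour 12, and it finishes at 12 + 9 = hour 21.
After lighting stringing (finishes hour 12), sound setup can start at hour 12 and finishes at hour 21.
For place-card layout: sound setup (finishes hour 21); floral arrangement (finishes hour 7, plus 2-hour gap → hour 9); catering load-in (finishes hour 21, plus 3-hour gap → hour 24). Taking the maximum gives a start of hour 24, and it finishes at 24 + 4 = hour 28.
The earliest everything can be done is hour 28, which is after the deadline of 24, so it is not possible.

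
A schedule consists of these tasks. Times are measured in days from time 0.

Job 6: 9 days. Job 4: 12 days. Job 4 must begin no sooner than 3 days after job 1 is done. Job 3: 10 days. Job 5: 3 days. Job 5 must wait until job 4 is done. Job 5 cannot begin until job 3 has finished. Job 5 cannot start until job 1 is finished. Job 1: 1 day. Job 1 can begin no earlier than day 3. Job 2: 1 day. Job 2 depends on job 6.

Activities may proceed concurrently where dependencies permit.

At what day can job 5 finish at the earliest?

Nothing blocks job 3, so it runs from day 0 to day 10.
Job 1 waits on its own release at day 3, so it starts at day 3 and finishes at 3 + 1 = day 4.
Job 4 waits on job 1 (finishes day 4, plus 3-day gap → day 7), so it starts at day 7 and finishes at 7 + 12 = day 19.
Job 5 has to wait for job 4 (finishes day 19); job 3 (finishes day 10); job 1 (finishes day 4). The latest of these is day 19, so job 5 runs day 19 to 19 + 3 = day 22.

22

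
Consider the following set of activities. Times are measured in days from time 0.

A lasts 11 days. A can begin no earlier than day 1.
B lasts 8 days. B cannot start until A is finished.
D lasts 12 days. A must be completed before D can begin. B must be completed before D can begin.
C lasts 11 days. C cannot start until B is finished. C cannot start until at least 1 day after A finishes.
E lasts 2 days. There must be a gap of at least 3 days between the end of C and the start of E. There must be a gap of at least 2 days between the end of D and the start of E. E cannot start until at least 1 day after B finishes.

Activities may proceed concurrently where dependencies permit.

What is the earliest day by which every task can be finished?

36

A cannot begin until its own release at day 1. It runs from day 1 to 1 + 11 = day 12.
B waits on A (finishes day 12), so it starts at day 12 and finishes at 12 + 8 = day 20.
D needs all of A (finishes day 12); B (finishes day 20). That puts its earliest start at day 20; it finishes at 20 + 12 = day 32.
C needs all of B (finishes day 20); A (finishes day 12, plus 1-day gap → day 13). That puts its earliest start at day 20; it finishes at 20 + 11 = day 31.
E needs all of C (finishes day 31, plus 3-day gap → day 34); D (finishes day 32, plus 2-day gap → day 34); B (finishes day 20, plus 1-day gap → day 21). That puts its earliest start at day 34; it finishes at 34 + 2 = day 36.
All tasks are finished once the last one completes. Finish times: A at 12, B at 20, C at 31, D at 32, E at 36. The latest is day 36.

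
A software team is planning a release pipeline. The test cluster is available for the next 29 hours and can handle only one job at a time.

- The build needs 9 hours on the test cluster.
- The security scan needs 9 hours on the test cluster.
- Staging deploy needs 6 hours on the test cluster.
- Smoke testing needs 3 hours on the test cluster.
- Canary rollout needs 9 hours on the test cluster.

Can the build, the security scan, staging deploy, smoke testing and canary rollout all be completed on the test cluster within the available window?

No

Running back to back, the jobs need 9 + 9 + 6 + 3 + 9 = 36 hours on the test cluster.
Since 36 > 29, they cannot all fit.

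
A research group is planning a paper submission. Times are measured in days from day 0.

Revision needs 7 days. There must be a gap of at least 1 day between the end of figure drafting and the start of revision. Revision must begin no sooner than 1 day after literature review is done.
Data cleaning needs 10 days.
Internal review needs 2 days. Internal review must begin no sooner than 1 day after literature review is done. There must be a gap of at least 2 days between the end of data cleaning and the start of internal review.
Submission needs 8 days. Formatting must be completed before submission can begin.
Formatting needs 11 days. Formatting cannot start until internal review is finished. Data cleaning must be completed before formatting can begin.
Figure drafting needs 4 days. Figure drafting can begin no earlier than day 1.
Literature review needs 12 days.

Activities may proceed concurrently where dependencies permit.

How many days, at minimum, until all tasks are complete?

Figure drafting waits on its own release at day 1, so it starts at day 1 and finishes at 1 + 4 = day 5.
Nothing blocks data cleaning, so it runs from day 0 to day 10.
Literature review has no prerequisites, so it starts at day 0 and finishes at day 12.
Revision needs all of figure drafting (finishes day 5, plus 1-day gap → day 6); literature review (finishes day 12, plus 1-day gap → day 13). That puts its earliest start at day 13; it finishes at 13 + 7 = day 20.
Internal review has to wait for literature review (finishes day 12, plus 1-day gap → day 13); data cleaning (finishes day 10, plus 2-day gap → day 12). The latest of these is day 13, so internal review runs day 13 to 13 + 2 = day 15.
Formatting cannot start until internal review (finishes day 15); data cleaning (finishes day 10). The controlling bound is day 15, so formatting finishes at 15 + 11 = day 26.
Submission waits on formatting (finishes day 26), so it starts at day 26 and finishes at 26 + 8 = day 34.
All tasks are finished once the last one completes. Finish times: Literature review at 12, Data cleaning at 10, Figure drafting at 5, Internal review at 15, Revision at 20, Formatting at 26, Submission at 34. The latest is day 34.

34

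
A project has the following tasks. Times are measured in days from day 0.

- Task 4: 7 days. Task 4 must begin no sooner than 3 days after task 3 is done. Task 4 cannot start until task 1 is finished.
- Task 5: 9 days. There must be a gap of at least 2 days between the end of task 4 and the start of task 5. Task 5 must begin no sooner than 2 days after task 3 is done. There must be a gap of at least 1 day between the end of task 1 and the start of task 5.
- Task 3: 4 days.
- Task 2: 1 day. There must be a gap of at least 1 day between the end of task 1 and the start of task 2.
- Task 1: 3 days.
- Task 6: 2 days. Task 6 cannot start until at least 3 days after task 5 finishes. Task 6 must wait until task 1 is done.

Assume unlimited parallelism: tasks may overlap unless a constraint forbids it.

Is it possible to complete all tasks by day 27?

Task 3 has no prerequisites, so it starts at day 0 and finishes at day 4.
Task 1 has no prerequisites, so it starts at day 0 and finishes at day 3.
Task 4 has to wait for task 3 (finishes day 4, plus 3-day gap → day 7); task 1 (finishes day 3). The latest of these is day 7, so task 4 runs day 7 to 7 + 7 = day 14.
Task 5 cannot start until task 4 (finishes day 14, plus 2-day gap → day 16); task 3 (finishes day 4, plus 2-day gap → day 6); task 1 (finishes day 3, plus 1-day gap → day 4). The controlling bound is day 16, so task 5 finishes at 16 + 9 = day 25.
For task 6: task 5 (finishes day 25, plus 3-day gap → day 28); task 1 (finishes day 3). Taking the maximum gives a start of day 28, and it finishes at 28 + 2 = day 30.
Task 2 waits on task 1 (finishes day 3, plus 1-day gap → day 4), so it starts at day 4 and finishes at 4 + 1 = day 5.
The earliest everything can be done is day 30, which is after the deadline of 27, so it is not possible.

No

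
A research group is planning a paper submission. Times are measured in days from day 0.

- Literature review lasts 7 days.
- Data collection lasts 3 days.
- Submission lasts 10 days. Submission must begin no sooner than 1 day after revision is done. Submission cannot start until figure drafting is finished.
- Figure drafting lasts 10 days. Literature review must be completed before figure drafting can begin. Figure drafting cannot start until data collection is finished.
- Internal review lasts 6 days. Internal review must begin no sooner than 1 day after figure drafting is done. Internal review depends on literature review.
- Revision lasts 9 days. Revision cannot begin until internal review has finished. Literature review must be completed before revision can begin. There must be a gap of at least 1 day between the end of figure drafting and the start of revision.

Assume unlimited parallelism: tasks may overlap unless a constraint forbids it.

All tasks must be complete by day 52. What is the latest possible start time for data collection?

To finish by day 52, submission (duration 10) must start no later than day 42.
Revision feeds into submission (must start by day 42, minus 1-day gap → day 41); so revision must finish by day 41 and therefore start by day 32.
Internal review has to be done before revision (must start by day 32). That means finishing by day 32, i.e. starting by 32 − 6 = day 26.
Figure drafting has several dependents: internal review (must start by day 26, minus 1-day gap → day 25); revision (must start by day 32, minus 1-day gap → day 31); submission (must start by day 42). The earliest of those limits is day 25, so figure drafting must start by 25 − 10 = day 15.
Data collection feeds into figure drafting (must start by day 15); so data collection must finish by day 15 and therefore start by day 12.

12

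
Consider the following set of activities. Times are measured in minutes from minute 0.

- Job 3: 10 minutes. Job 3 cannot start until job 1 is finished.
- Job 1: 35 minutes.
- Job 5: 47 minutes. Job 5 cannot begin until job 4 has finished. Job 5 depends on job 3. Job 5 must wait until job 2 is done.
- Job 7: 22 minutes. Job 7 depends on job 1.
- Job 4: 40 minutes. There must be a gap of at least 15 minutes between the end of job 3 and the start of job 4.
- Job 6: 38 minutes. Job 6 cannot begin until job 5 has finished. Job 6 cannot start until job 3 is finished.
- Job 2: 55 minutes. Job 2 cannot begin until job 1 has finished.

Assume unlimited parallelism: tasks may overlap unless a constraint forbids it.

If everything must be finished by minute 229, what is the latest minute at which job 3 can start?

79

To finish by minute 229, job 6 (duration 38) must start no later than minute 191.
Job 5 has to be done before job 6 (must start by minute 191). That means finishing by minute 191, i.e. starting by 191 − 47 = minute 144.
Since job 5 (must start by minute 144) depends on it, job 4 must finish by minute 144. Backing off its 40-minute duration gives a latest start of minute 104.
Job 3 has several dependents: job 4 (must start by minute 104, minus 15-minute gap → minute 89); job 5 (must start by minute 144); job 6 (must start by minute 191). The earliest of those limits is minute 89, so job 3 must start by 89 − 10 = minute 79.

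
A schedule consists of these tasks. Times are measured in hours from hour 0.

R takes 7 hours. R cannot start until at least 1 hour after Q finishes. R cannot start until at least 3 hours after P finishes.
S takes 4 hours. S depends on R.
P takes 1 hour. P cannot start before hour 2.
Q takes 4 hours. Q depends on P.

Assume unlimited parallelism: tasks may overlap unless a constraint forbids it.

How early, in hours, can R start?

After its own release at hour 2, P can start at hour 2 and finishes at hour 3.
Q cannot begin until P (finishes hour 3). It runs from hour 3 to 3 + 4 = hour 7.
R waits on Q (finishes hour 7, plus 1-hour gap → hour 8); P (finishes hour 3, plus 3-hour gap → hour 6). The latest of these is hour 8, which is the earliest R can start.

8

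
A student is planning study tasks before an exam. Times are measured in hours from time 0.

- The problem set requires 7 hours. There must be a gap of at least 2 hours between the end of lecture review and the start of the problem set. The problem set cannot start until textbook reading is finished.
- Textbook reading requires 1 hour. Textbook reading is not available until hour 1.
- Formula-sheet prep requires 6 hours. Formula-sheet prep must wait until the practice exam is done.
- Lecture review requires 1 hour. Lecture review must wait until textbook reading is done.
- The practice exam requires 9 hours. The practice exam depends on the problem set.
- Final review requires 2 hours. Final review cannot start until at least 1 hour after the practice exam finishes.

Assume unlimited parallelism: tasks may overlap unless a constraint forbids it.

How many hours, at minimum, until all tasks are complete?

Textbook reading cannot begin until its own release at hour 1. It runs from hour 1 to 1 + 1 = hour 2.
Lecture review cannot begin until textbook reading (finishes hour 2). It runs from hour 2 to 2 + 1 = hour 3.
The problem set cannot start until lecture review (finishes hour 3, plus 2-hour gap → hour 5); textbook reading (finishes hour 2). The controlling bound is hour 5, so the problem set finishes at 5 + 7 = hour 12.
After the problem set (finishes hour 12), the practice exam can start at hour 12 and finishes at hour 21.
After the practice exam (finishes hour 21, plus 1-hour gap → hour 22), final review can start at hour 22 and finishes at hour 24.
Formula-sheet prep cannot begin until the practice exam (finishes hour 21). It runs from hour 21 to 21 + 6 = hour 27.
All tasks are finished once the last one completes. Finish times: Textbook reading at 2, Lecture review at 3, The problem set at 12, The practice exam at 21, Formula-sheet prep at 27, Final review at 24. The latest is hour 27.

27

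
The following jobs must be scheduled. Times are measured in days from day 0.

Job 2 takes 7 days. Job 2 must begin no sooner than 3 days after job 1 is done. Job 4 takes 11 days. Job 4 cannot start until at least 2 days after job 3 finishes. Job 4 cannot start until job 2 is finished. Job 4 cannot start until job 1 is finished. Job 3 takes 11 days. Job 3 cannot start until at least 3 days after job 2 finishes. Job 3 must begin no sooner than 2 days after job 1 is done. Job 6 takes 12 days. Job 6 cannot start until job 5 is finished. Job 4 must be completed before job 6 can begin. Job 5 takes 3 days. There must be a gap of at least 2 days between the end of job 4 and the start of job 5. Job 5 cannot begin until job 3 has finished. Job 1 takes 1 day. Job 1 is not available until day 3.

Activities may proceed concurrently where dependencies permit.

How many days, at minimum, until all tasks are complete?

Job 1 waits on its own release at day 3, so it starts at day 3 and finishes at 3 + 1 = day 4.
Job 2 cannot begin until job 1 (finishes day 4, plus 3-day gap → day 7). It runs from day 7 to 7 + 7 = day 14.
For job 3: job 2 (finishes day 14, plus 3-day gap → day 17); job 1 (finishes day 4, plus 2-day gap → day 6). Taking the maximum gives a start of day 17, and it finishes at 17 + 11 = day 28.
Job 4 cannot start until job 3 (finishes day 28, plus 2-day gap → day 30); job 2 (finishes day 14); job 1 (finishes day 4). The controlling bound is day 30, so job 4 finishes at 30 + 11 = day 41.
Job 5 cannot start until job 4 (finishes day 41, plus 2-day gap → day 43); job 3 (finishes day 28). The controlling bound is day 43, so job 5 finishes at 43 + 3 = day 46.
For job 6: job 5 (finishes day 46); job 4 (finishes day 41). Taking the maximum gives a start of day 46, and it finishes at 46 + 12 = day 58.
All tasks are finished once the last one completes. Finish times: Job 1 at 4, Job 2 at 14, Job 3 at 28, Job 4 at 41, Job 5 at 46, Job 6 at 58. The latest is day 58.

58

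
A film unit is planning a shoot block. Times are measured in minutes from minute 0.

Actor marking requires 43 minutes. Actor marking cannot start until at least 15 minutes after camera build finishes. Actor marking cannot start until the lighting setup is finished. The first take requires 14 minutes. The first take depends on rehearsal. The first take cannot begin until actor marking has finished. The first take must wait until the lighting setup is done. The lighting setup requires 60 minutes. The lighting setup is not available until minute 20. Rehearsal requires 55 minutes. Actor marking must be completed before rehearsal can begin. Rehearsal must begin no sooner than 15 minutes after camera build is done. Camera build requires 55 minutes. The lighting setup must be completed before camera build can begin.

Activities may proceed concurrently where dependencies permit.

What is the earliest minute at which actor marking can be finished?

After its own release at minute 20, the lighting setup can start at minute 20 and finishes at minute 80.
Camera build cannot begin until the lighting setup (finishes minute 80). It runs from minute 80 to 80 + 55 = minute 135.
Actor marking has to wait for camera build (finishes minute 135, plus 15-minute gap → minute 150); the lighting setup (finishes minute 80). The latest of these is minute 150, so actor marking runs minute 150 to 150 + 43 = minute 193.

193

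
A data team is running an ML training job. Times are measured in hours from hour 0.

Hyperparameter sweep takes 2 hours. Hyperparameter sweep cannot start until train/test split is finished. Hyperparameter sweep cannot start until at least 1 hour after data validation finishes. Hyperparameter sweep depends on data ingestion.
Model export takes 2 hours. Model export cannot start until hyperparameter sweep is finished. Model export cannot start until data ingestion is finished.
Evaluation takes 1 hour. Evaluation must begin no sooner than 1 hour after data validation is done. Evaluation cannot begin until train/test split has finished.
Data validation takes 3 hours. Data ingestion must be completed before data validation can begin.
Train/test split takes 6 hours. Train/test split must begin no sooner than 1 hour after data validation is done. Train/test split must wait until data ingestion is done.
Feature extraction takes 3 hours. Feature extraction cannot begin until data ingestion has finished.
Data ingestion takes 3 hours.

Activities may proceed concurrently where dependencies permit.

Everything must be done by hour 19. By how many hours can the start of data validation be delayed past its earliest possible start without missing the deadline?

2

Nothing blocks data ingestion, so it runs from hour 0 to hour 3.
After data ingestion (finishes hour 3), data validation can start at hour 3 and finishes at hour 6.

Working backward from the deadline:
Nothing follows model export; the deadline of hour 19 is its only limit. It must start by 19 − 2 = hour 17.
Hyperparameter sweep feeds into model export (must start by hour 17); so hyperparameter sweep must finish by hour 17 and therefore start by hour 15.
To finish by hour 19, evaluation (duration 1) must start no later than hour 18.
Train/test split must finish in time for hyperparameter sweep (must start by hour 15); evaluation (must start by hour 18). The tightest is hour 15, so train/test split must start by 15 − 6 = hour 9.
Data validation must finish in time for train/test split (must start by hour 9, minus 1-hour gap → hour 8); hyperparameter sweep (must start by hour 15, minus 1-hour gap → hour 14); evaluation (must start by hour 18, minus 1-hour gap → hour 17). The tightest is hour 8, so data validation must start by 8 − 3 = hour 5.
So data validation can start as early as hour 3 and as late as hour 5, giving 5 − 3 = 2 hours of slack.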